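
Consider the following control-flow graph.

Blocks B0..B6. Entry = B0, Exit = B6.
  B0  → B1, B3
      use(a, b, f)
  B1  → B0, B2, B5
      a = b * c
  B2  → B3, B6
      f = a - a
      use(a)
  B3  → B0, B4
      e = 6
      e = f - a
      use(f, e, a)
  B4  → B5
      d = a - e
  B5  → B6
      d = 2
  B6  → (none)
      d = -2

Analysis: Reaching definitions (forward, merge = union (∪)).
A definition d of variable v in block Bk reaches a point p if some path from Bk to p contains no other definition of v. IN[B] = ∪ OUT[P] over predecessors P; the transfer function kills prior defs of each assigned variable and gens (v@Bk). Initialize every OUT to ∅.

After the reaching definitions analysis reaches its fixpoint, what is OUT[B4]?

Answer: {a@B1, d@B4, e@B3, f@B2}

Trace:
Converged values:
  B0:  IN={a@B1, e@B3, f@B2}  OUT={a@B1, e@B3, f@B2}
  B1:  IN={a@B1, e@B3, f@B2}  OUT={a@B1, e@B3, f@B2}
  B2:  IN={a@B1, e@B3, f@B2}  OUT={a@B1, e@B3, f@B2}
  B3:  IN={a@B1, e@B3, f@B2}  OUT={a@B1, e@B3, f@B2}
  B4:  IN={a@B1, e@B3, f@B2}  OUT={a@B1, d@B4, e@B3, f@B2}
  B5:  IN={a@B1, d@B4, e@B3, f@B2}  OUT={a@B1, d@B5, e@B3, f@B2}
  B6:  IN={a@B1, d@B5, e@B3, f@B2}  OUT={a@B1, d@B6, e@B3, f@B2}

Merge at B4: IN[B4] = OUT[B3] = {a@B1, e@B3, f@B2}
Applying B4's transfer function to that IN value gives OUT[B4] (row B4 above).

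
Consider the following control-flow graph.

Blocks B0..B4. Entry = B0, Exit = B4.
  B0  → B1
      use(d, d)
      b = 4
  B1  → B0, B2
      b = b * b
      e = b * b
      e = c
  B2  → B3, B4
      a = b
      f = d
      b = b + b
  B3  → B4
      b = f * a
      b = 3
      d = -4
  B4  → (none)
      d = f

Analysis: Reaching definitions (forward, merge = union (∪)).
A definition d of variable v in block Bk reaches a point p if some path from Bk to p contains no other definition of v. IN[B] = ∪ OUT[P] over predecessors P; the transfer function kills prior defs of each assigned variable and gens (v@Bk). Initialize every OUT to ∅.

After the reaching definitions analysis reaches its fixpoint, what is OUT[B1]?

Converged values:
  B0: | IN={b@B1, e@B1} | OUT={b@B0, e@B1}
  B1: | IN={b@B0, e@B1} | OUT={b@B1, e@B1}
  B2: | IN={b@B1, e@B1} | OUT={a@B2, b@B2, e@B1, f@B2}
  B3: | IN={a@B2, b@B2, e@B1, f@B2} | OUT={a@B2, b@B3, d@B3, e@B1, f@B2}
  B4: | IN={a@B2, b@B2, b@B3, d@B3, e@B1, f@B2} | OUT={a@B2, b@B2, b@B3, d@B4, e@B1, f@B2}

Merge at B1: IN[B1] = OUT[B0] = {b@B0, e@B1}
Applying B1's transfer function to that IN value gives OUT[B1] (row B1 above).

Answer: {b@B1, e@B1}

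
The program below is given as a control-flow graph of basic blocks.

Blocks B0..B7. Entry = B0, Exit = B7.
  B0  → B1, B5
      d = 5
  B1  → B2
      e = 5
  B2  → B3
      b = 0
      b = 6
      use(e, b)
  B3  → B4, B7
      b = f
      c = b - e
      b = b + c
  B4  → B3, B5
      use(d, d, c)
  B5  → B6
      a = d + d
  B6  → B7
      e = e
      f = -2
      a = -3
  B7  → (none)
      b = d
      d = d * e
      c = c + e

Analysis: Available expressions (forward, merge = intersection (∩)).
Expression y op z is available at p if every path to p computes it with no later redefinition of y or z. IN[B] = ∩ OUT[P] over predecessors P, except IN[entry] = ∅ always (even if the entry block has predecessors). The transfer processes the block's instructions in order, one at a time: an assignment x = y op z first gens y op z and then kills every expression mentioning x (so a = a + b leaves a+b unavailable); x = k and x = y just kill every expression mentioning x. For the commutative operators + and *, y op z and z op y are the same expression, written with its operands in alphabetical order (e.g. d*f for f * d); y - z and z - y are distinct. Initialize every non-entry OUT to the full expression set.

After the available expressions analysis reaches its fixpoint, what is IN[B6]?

Converged values:
  B0: | IN={} | OUT={}
  B1: | IN={} | OUT={}
  B2: | IN={} | OUT={}
  B3: | IN={} | OUT={}
  B4: | IN={} | OUT={}
  B5: | IN={} | OUT={d+d}
  B6: | IN={d+d} | OUT={d+d}
  B7: | IN={} | OUT={}

Merge at B6: IN[B6] = OUT[B5] = {d+d}

Answer: {d+d}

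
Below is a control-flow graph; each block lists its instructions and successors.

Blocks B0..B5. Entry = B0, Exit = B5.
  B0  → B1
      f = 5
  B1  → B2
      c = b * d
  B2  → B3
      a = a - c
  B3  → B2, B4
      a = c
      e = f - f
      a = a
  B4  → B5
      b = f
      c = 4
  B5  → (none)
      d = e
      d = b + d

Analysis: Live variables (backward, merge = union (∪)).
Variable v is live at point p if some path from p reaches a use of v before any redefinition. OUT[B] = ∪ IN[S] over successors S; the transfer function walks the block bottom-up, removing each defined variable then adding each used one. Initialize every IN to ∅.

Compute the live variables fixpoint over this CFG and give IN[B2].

Per-block solution:
  B0:  IN={a, b, d}  OUT={a, b, d, f}
  B1:  IN={a, b, d, f}  OUT={a, c, f}
  B2:  IN={a, c, f}  OUT={c, f}
  B3:  IN={c, f}  OUT={a, c, e, f}
  B4:  IN={e, f}  OUT={b, e}
  B5:  IN={b, e}  OUT={}

Merge at B2: OUT[B2] = IN[B3] = {c, f}
Applying B2's transfer function to that OUT value gives IN[B2] (row B2 above).

Answer: {a, c, f}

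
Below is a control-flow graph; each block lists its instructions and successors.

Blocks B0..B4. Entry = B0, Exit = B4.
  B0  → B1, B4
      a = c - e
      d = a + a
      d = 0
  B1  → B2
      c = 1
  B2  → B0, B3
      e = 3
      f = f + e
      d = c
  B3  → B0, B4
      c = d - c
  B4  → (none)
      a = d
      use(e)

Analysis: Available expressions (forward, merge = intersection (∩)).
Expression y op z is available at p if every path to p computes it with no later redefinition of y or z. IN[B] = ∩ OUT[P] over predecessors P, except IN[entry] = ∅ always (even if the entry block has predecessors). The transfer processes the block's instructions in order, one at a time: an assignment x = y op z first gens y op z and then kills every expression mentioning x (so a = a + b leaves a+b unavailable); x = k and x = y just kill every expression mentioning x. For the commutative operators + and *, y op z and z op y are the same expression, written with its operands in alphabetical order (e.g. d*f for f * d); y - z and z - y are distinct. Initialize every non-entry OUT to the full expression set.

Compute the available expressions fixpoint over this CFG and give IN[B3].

Converged values:
  B0:  IN={}  OUT={a+a, c-e}
  B1:  IN={a+a, c-e}  OUT={a+a}
  B2:  IN={a+a}  OUT={a+a}
  B3:  IN={a+a}  OUT={a+a}
  B4:  IN={a+a}  OUT={}

Merge at B3: IN[B3] = OUT[B2] = {a+a}

Answer: {a+a}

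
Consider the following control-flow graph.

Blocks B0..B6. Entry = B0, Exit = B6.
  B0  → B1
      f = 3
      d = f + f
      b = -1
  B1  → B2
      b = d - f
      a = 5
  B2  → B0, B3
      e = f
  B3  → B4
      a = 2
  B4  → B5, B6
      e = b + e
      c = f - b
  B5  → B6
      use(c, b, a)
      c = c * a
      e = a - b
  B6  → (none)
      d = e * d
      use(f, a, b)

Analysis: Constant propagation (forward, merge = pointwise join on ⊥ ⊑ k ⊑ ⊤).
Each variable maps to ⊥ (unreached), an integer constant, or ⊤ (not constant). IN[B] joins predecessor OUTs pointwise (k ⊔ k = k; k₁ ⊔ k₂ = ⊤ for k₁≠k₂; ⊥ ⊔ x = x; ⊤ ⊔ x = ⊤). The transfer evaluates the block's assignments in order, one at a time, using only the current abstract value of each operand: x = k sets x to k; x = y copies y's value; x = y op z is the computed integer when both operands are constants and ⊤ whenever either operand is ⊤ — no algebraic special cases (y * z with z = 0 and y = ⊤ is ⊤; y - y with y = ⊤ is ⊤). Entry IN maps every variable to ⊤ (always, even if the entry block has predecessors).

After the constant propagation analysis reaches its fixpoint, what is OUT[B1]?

Answer: {a: 5, b: 3, c: ⊤, d: 6, e: ⊤, f: 3}

Derivation:
Converged values:
  B0: | IN=(all ⊤) | OUT={b:-1, d:6, f:3; rest ⊤}
  B1: | IN={b:-1, d:6, f:3; rest ⊤} | OUT={a:5, b:3, d:6, f:3; rest ⊤}
  B2: | IN={a:5, b:3, d:6, f:3; rest ⊤} | OUT={a:5, b:3, d:6, e:3, f:3; rest ⊤}
  B3: | IN={a:5, b:3, d:6, e:3, f:3; rest ⊤} | OUT={a:2, b:3, d:6, e:3, f:3; rest ⊤}
  B4: | IN={a:2, b:3, d:6, e:3, f:3; rest ⊤} | OUT={a:2, b:3, c:0, d:6, e:6, f:3; rest ⊤}
  B5: | IN={a:2, b:3, c:0, d:6, e:6, f:3; rest ⊤} | OUT={a:2, b:3, c:0, d:6, e:-1, f:3; rest ⊤}
  B6: | IN={a:2, b:3, c:0, d:6, f:3; rest ⊤} | OUT={a:2, b:3, c:0, f:3; rest ⊤}

Merge at B1: IN[B1] = OUT[B0] = {a: ⊤, b: -1, c: ⊤, d: 6, e: ⊤, f: 3}
Applying B1's transfer function to that IN value gives OUT[B1] (row B1 above).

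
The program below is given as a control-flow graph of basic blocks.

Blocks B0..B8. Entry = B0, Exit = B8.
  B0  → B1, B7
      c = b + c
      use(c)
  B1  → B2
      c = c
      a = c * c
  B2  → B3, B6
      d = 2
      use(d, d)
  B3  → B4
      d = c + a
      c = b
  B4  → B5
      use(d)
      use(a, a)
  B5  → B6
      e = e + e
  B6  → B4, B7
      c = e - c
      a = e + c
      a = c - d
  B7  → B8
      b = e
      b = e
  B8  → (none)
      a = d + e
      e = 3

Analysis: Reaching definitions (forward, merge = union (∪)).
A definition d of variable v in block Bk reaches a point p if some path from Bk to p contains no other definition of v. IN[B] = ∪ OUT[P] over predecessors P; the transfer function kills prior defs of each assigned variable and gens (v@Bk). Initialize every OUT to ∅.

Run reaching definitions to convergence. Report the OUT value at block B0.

Answer: {c@B0}

Derivation:
Fixpoint table:
  B0:   IN={}   OUT={c@B0}
  B1:   IN={c@B0}   OUT={a@B1, c@B1}
  B2:   IN={a@B1, c@B1}   OUT={a@B1, c@B1, d@B2}
  B3:   IN={a@B1, c@B1, d@B2}   OUT={a@B1, c@B3, d@B3}
  B4:   IN={a@B1, a@B6, c@B3, c@B6, d@B2, d@B3, e@B5}   OUT={a@B1, a@B6, c@B3, c@B6, d@B2, d@B3, e@B5}
  B5:   IN={a@B1, a@B6, c@B3, c@B6, d@B2, d@B3, e@B5}   OUT={a@B1, a@B6, c@B3, c@B6, d@B2, d@B3, e@B5}
  B6:   IN={a@B1, a@B6, c@B1, c@B3, c@B6, d@B2, d@B3, e@B5}   OUT={a@B6, c@B6, d@B2, d@B3, e@B5}
  B7:   IN={a@B6, c@B0, c@B6, d@B2, d@B3, e@B5}   OUT={a@B6, b@B7, c@B0, c@B6, d@B2, d@B3, e@B5}
  B8:   IN={a@B6, b@B7, c@B0, c@B6, d@B2, d@B3, e@B5}   OUT={a@B8, b@B7, c@B0, c@B6, d@B2, d@B3, e@B8}

B0 is the boundary node: IN[B0] = {}
Applying B0's transfer function to that IN value gives OUT[B0] (row B0 above).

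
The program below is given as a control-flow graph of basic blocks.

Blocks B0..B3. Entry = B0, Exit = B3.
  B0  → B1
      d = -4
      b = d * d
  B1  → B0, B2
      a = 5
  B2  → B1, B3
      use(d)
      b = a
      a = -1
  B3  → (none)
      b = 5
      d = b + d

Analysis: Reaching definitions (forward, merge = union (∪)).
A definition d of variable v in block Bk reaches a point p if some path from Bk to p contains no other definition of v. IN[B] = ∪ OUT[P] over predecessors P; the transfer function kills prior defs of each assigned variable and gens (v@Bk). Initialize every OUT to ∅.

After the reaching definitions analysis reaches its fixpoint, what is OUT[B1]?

Answer: {a@B1, b@B0, b@B2, d@B0}

Derivation:
Fixpoint table:
  B0: | IN={a@B1, b@B0, b@B2, d@B0} | OUT={a@B1, b@B0, d@B0}
  B1: | IN={a@B1, a@B2, b@B0, b@B2, d@B0} | OUT={a@B1, b@B0, b@B2, d@B0}
  B2: | IN={a@B1, b@B0, b@B2, d@B0} | OUT={a@B2, b@B2, d@B0}
  B3: | IN={a@B2, b@B2, d@B0} | OUT={a@B2, b@B3, d@B3}

Merge at B1: IN[B1] = OUT[B0] ⊔ OUT[B2] = {a@B1, a@B2, b@B0, b@B2, d@B0}
Applying B1's transfer function to that IN value gives OUT[B1] (row B1 above).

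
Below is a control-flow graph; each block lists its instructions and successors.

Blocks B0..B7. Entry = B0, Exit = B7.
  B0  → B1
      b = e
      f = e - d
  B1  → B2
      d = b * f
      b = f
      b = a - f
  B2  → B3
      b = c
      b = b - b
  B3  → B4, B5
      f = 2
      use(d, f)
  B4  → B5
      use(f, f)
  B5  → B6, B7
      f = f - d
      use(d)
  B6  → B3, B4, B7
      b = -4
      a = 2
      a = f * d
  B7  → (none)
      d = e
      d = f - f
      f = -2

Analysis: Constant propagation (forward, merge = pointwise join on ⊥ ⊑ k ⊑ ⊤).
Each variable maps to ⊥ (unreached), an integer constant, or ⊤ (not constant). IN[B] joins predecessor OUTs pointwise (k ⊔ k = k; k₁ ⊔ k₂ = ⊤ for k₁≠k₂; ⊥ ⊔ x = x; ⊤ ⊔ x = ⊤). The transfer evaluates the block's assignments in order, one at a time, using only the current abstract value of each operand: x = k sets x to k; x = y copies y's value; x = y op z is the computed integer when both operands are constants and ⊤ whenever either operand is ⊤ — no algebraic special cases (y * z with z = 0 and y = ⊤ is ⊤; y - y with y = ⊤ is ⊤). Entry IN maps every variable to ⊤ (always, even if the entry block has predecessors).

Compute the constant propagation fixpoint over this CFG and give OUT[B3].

Converged values:
  B0:  IN=(all ⊤)  OUT=(all ⊤)
  B1:  IN=(all ⊤)  OUT=(all ⊤)
  B2:  IN=(all ⊤)  OUT=(all ⊤)
  B3:  IN=(all ⊤)  OUT={f:2; rest ⊤}
  B4:  IN=(all ⊤)  OUT=(all ⊤)
  B5:  IN=(all ⊤)  OUT=(all ⊤)
  B6:  IN=(all ⊤)  OUT={b:-4; rest ⊤}
  B7:  IN=(all ⊤)  OUT={f:-2; rest ⊤}

Merge at B3: IN[B3] = OUT[B2] ⊔ OUT[B6] = {a: ⊤, b: ⊤, c: ⊤, d: ⊤, e: ⊤, f: ⊤}
Applying B3's transfer function to that IN value gives OUT[B3] (row B3 above).

Answer: {a: ⊤, b: ⊤, c: ⊤, d: ⊤, e: ⊤, f: 2}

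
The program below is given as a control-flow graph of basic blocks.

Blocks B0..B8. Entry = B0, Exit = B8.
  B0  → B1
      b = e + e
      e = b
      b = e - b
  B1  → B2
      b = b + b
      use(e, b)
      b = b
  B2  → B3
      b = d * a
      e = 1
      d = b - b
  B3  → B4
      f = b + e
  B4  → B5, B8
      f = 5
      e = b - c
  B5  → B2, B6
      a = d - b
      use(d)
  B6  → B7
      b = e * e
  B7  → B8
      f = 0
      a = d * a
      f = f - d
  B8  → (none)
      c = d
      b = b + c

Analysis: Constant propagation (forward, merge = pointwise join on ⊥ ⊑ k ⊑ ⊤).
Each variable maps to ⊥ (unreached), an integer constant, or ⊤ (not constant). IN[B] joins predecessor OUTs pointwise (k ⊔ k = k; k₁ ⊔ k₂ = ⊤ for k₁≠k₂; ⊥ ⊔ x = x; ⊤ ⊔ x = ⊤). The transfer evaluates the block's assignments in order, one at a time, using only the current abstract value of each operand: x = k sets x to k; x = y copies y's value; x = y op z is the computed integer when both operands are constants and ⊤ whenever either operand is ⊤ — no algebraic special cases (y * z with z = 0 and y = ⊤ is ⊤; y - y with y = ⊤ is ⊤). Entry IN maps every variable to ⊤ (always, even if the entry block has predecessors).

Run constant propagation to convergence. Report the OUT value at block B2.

Converged values:
  B0: | IN=(all ⊤) | OUT=(all ⊤)
  B1: | IN=(all ⊤) | OUT=(all ⊤)
  B2: | IN=(all ⊤) | OUT={e:1; rest ⊤}
  B3: | IN={e:1; rest ⊤} | OUT={e:1; rest ⊤}
  B4: | IN={e:1; rest ⊤} | OUT={f:5; rest ⊤}
  B5: | IN={f:5; rest ⊤} | OUT={f:5; rest ⊤}
  B6: | IN={f:5; rest ⊤} | OUT={f:5; rest ⊤}
  B7: | IN={f:5; rest ⊤} | OUT=(all ⊤)
  B8: | IN=(all ⊤) | OUT=(all ⊤)

Merge at B2: IN[B2] = OUT[B1] ⊔ OUT[B5] = {a: ⊤, b: ⊤, c: ⊤, d: ⊤, e: ⊤, f: ⊤}
Applying B2's transfer function to that IN value gives OUT[B2] (row B2 above).

Answer: {a: ⊤, b: ⊤, c: ⊤, d: ⊤, e: 1, f: ⊤}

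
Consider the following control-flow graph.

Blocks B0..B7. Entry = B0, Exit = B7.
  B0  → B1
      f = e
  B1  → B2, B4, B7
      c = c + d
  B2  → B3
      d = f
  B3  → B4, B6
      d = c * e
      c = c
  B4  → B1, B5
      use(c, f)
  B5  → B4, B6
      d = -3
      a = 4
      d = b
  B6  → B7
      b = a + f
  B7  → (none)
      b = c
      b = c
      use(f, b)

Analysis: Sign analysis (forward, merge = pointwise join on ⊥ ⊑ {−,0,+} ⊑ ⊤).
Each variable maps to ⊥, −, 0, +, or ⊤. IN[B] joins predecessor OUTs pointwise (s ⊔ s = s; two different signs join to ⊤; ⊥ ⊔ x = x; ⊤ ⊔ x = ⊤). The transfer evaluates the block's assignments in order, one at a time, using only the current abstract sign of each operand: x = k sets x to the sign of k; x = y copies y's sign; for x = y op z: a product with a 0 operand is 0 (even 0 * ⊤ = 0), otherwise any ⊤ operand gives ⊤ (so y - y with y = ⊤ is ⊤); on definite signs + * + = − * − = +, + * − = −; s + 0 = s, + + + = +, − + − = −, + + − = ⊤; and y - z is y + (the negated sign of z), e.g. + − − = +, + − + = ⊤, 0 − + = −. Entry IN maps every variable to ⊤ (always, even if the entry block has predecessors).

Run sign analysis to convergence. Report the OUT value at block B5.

Answer: {a: +, b: ⊤, c: ⊤, d: ⊤, e: ⊤, f: ⊤}

Working:
Fixpoint table:
  B0:   IN=(all ⊤)   OUT=(all ⊤)
  B1:   IN=(all ⊤)   OUT=(all ⊤)
  B2:   IN=(all ⊤)   OUT=(all ⊤)
  B3:   IN=(all ⊤)   OUT=(all ⊤)
  B4:   IN=(all ⊤)   OUT=(all ⊤)
  B5:   IN=(all ⊤)   OUT={a:+; rest ⊤}
  B6:   IN=(all ⊤)   OUT=(all ⊤)
  B7:   IN=(all ⊤)   OUT=(all ⊤)

Merge at B5: IN[B5] = OUT[B4] = {a: ⊤, b: ⊤, c: ⊤, d: ⊤, e: ⊤, f: ⊤}
Applying B5's transfer function to that IN value gives OUT[B5] (row B5 above).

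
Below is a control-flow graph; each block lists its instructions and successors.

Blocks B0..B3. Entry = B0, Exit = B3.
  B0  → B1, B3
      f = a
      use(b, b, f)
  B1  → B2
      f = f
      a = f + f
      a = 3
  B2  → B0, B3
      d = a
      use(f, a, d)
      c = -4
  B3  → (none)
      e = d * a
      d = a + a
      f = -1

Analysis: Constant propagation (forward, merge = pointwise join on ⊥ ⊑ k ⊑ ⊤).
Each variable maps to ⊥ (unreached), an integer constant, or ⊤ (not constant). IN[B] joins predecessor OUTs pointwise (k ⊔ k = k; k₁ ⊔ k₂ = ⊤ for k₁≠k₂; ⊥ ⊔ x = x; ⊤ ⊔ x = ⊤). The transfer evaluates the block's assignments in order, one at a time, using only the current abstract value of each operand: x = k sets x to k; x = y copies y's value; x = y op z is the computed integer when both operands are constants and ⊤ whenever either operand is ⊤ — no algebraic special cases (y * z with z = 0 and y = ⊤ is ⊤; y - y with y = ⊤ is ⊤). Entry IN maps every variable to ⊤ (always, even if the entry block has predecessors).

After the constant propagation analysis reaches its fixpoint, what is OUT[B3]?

Answer: {a: ⊤, b: ⊤, c: ⊤, d: ⊤, e: ⊤, f: -1}

Working:
Fixpoint table:
  B0:  IN=(all ⊤)  OUT=(all ⊤)
  B1:  IN=(all ⊤)  OUT={a:3; rest ⊤}
  B2:  IN={a:3; rest ⊤}  OUT={a:3, c:-4, d:3; rest ⊤}
  B3:  IN=(all ⊤)  OUT={f:-1; rest ⊤}

Merge at B3: IN[B3] = OUT[B0] ⊔ OUT[B2] = {a: ⊤, b: ⊤, c: ⊤, d: ⊤, e: ⊤, f: ⊤}
Applying B3's transfer function to that IN value gives OUT[B3] (row B3 above).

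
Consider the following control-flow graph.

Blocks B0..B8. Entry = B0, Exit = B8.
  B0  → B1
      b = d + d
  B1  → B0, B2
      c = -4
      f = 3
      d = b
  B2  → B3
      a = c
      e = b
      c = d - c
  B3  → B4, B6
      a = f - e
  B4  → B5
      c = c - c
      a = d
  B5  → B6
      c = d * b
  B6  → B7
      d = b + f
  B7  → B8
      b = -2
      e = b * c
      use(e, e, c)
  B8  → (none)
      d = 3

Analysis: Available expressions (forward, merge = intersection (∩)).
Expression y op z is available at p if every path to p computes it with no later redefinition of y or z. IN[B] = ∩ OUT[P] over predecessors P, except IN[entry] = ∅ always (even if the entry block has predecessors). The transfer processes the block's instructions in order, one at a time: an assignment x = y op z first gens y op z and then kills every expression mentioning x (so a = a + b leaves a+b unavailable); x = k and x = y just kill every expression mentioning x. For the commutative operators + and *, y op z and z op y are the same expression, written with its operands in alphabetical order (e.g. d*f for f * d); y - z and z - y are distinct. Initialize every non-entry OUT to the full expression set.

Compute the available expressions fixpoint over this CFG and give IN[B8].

Answer: {b*c}

Derivation:
Per-block solution:
  B0: | IN={} | OUT={d+d}
  B1: | IN={d+d} | OUT={}
  B2: | IN={} | OUT={}
  B3: | IN={} | OUT={f-e}
  B4: | IN={f-e} | OUT={f-e}
  B5: | IN={f-e} | OUT={b*d, f-e}
  B6: | IN={f-e} | OUT={b+f, f-e}
  B7: | IN={b+f, f-e} | OUT={b*c}
  B8: | IN={b*c} | OUT={b*c}

Merge at B8: IN[B8] = OUT[B7] = {b*c}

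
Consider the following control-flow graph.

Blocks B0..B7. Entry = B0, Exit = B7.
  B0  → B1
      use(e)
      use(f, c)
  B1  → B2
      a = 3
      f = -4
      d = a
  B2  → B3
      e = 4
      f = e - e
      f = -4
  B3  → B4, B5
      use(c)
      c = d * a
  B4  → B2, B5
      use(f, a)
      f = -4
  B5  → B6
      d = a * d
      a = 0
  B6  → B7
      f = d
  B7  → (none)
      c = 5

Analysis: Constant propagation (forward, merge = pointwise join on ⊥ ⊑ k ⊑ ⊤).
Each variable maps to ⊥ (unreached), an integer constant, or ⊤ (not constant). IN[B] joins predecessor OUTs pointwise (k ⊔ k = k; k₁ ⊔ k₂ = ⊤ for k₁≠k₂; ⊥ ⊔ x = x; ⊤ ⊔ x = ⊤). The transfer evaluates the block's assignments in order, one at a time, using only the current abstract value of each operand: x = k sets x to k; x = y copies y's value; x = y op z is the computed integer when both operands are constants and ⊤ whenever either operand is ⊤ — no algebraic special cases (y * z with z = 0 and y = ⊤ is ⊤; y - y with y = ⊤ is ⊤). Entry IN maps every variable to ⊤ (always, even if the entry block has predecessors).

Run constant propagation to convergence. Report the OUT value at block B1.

Answer: {a: 3, b: ⊤, c: ⊤, d: 3, e: ⊤, f: -4}

Working:
Per-block solution:
  B0: | IN=(all ⊤) | OUT=(all ⊤)
  B1: | IN=(all ⊤) | OUT={a:3, d:3, f:-4; rest ⊤}
  B2: | IN={a:3, d:3, f:-4; rest ⊤} | OUT={a:3, d:3, e:4, f:-4; rest ⊤}
  B3: | IN={a:3, d:3, e:4, f:-4; rest ⊤} | OUT={a:3, c:9, d:3, e:4, f:-4; rest ⊤}
  B4: | IN={a:3, c:9, d:3, e:4, f:-4; rest ⊤} | OUT={a:3, c:9, d:3, e:4, f:-4; rest ⊤}
  B5: | IN={a:3, c:9, d:3, e:4, f:-4; rest ⊤} | OUT={a:0, c:9, d:9, e:4, f:-4; rest ⊤}
  B6: | IN={a:0, c:9, d:9, e:4, f:-4; rest ⊤} | OUT={a:0, c:9, d:9, e:4, f:9; rest ⊤}
  B7: | IN={a:0, c:9, d:9, e:4, f:9; rest ⊤} | OUT={a:0, c:5, d:9, e:4, f:9; rest ⊤}

Merge at B1: IN[B1] = OUT[B0] = {a: ⊤, b: ⊤, c: ⊤, d: ⊤, e: ⊤, f: ⊤}
Applying B1's transfer function to that IN value gives OUT[B1] (row B1 above).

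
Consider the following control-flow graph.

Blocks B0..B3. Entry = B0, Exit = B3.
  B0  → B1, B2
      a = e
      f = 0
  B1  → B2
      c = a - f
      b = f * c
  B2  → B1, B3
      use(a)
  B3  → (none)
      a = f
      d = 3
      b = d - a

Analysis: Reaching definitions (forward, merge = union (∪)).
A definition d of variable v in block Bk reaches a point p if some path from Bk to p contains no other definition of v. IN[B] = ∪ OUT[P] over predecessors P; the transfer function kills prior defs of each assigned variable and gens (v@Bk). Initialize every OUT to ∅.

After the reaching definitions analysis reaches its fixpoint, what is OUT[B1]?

Answer: {a@B0, b@B1, c@B1, f@B0}

Working:
Converged values:
  B0:   IN={}   OUT={a@B0, f@B0}
  B1:   IN={a@B0, b@B1, c@B1, f@B0}   OUT={a@B0, b@B1, c@B1, f@B0}
  B2:   IN={a@B0, b@B1, c@B1, f@B0}   OUT={a@B0, b@B1, c@B1, f@B0}
  B3:   IN={a@B0, b@B1, c@B1, f@B0}   OUT={a@B3, b@B3, c@B1, d@B3, f@B0}

Merge at B1: IN[B1] = OUT[B0] ⊔ OUT[B2] = {a@B0, b@B1, c@B1, f@B0}
Applying B1's transfer function to that IN value gives OUT[B1] (row B1 above).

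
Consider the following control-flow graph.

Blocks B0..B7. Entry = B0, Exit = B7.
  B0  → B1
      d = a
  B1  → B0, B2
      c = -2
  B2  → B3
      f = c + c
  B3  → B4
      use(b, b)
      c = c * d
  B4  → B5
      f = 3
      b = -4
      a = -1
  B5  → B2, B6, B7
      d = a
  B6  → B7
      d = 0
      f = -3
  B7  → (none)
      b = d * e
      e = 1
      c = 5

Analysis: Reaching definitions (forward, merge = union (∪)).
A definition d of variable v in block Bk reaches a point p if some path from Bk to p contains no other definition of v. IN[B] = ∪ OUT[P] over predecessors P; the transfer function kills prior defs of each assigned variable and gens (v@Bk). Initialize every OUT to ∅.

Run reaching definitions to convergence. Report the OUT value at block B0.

Answer: {c@B1, d@B0}

Working:
Fixpoint table:
  B0:   IN={c@B1, d@B0}   OUT={c@B1, d@B0}
  B1:   IN={c@B1, d@B0}   OUT={c@B1, d@B0}
  B2:   IN={a@B4, b@B4, c@B1, c@B3, d@B0, d@B5, f@B4}   OUT={a@B4, b@B4, c@B1, c@B3, d@B0, d@B5, f@B2}
  B3:   IN={a@B4, b@B4, c@B1, c@B3, d@B0, d@B5, f@B2}   OUT={a@B4, b@B4, c@B3, d@B0, d@B5, f@B2}
  B4:   IN={a@B4, b@B4, c@B3, d@B0, d@B5, f@B2}   OUT={a@B4, b@B4, c@B3, d@B0, d@B5, f@B4}
  B5:   IN={a@B4, b@B4, c@B3, d@B0, d@B5, f@B4}   OUT={a@B4, b@B4, c@B3, d@B5, f@B4}
  B6:   IN={a@B4, b@B4, c@B3, d@B5, f@B4}   OUT={a@B4, b@B4, c@B3, d@B6, f@B6}
  B7:   IN={a@B4, b@B4, c@B3, d@B5, d@B6, f@B4, f@B6}   OUT={a@B4, b@B7, c@B7, d@B5, d@B6, e@B7, f@B4, f@B6}

Merge at B0 (entry node, so the boundary value {} is joined with the incoming edge(s)): IN[B0] = {} ⊔ OUT[B1] = {c@B1, d@B0}
Applying B0's transfer function to that IN value gives OUT[B0] (row B0 above).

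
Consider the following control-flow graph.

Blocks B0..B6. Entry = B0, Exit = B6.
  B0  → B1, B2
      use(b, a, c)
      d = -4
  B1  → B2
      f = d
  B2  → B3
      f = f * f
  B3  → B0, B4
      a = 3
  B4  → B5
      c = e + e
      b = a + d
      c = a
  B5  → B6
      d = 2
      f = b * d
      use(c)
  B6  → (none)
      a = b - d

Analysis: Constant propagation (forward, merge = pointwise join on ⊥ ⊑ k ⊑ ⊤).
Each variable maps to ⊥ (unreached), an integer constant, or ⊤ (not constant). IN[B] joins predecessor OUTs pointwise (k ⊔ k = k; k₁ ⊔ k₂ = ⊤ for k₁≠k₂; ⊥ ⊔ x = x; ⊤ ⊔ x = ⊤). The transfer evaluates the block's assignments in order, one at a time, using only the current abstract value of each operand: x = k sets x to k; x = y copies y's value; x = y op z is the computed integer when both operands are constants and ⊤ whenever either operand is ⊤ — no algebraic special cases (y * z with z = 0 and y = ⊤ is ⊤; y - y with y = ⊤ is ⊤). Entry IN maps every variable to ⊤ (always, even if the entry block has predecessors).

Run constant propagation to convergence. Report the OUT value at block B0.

Answer: {a: ⊤, b: ⊤, c: ⊤, d: -4, e: ⊤, f: ⊤}

Working:
Fixpoint table:
  B0: | IN=(all ⊤) | OUT={d:-4; rest ⊤}
  B1: | IN={d:-4; rest ⊤} | OUT={d:-4, f:-4; rest ⊤}
  B2: | IN={d:-4; rest ⊤} | OUT={d:-4; rest ⊤}
  B3: | IN={d:-4; rest ⊤} | OUT={a:3, d:-4; rest ⊤}
  B4: | IN={a:3, d:-4; rest ⊤} | OUT={a:3, b:-1, c:3, d:-4; rest ⊤}
  B5: | IN={a:3, b:-1, c:3, d:-4; rest ⊤} | OUT={a:3, b:-1, c:3, d:2, f:-2; rest ⊤}
  B6: | IN={a:3, b:-1, c:3, d:2, f:-2; rest ⊤} | OUT={a:-3, b:-1, c:3, d:2, f:-2; rest ⊤}

Merge at B0 (entry node, so the boundary value (all ⊤) is joined with the incoming edge(s)): IN[B0] = (all ⊤) ⊔ OUT[B3] = {a: ⊤, b: ⊤, c: ⊤, d: ⊤, e: ⊤, f: ⊤}
Applying B0's transfer function to that IN value gives OUT[B0] (row B0 above).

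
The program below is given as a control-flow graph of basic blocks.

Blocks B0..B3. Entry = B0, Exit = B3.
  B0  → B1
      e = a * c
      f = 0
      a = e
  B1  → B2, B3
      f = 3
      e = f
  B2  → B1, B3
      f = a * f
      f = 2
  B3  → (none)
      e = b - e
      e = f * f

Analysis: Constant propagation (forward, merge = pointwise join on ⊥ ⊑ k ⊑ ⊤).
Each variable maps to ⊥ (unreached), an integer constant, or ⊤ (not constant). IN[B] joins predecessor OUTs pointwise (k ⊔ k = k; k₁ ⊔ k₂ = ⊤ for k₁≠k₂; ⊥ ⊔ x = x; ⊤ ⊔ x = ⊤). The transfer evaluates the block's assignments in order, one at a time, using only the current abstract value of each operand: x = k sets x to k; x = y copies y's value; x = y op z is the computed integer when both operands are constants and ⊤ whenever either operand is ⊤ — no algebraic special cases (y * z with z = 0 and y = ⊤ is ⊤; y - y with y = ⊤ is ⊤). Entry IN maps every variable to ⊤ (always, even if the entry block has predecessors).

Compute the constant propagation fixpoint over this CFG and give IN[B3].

Fixpoint table:
  B0: | IN=(all ⊤) | OUT={f:0; rest ⊤}
  B1: | IN=(all ⊤) | OUT={e:3, f:3; rest ⊤}
  B2: | IN={e:3, f:3; rest ⊤} | OUT={e:3, f:2; rest ⊤}
  B3: | IN={e:3; rest ⊤} | OUT=(all ⊤)

Merge at B3: IN[B3] = OUT[B1] ⊔ OUT[B2] = {a: ⊤, b: ⊤, c: ⊤, d: ⊤, e: 3, f: ⊤}

Answer: {a: ⊤, b: ⊤, c: ⊤, d: ⊤, e: 3, f: ⊤}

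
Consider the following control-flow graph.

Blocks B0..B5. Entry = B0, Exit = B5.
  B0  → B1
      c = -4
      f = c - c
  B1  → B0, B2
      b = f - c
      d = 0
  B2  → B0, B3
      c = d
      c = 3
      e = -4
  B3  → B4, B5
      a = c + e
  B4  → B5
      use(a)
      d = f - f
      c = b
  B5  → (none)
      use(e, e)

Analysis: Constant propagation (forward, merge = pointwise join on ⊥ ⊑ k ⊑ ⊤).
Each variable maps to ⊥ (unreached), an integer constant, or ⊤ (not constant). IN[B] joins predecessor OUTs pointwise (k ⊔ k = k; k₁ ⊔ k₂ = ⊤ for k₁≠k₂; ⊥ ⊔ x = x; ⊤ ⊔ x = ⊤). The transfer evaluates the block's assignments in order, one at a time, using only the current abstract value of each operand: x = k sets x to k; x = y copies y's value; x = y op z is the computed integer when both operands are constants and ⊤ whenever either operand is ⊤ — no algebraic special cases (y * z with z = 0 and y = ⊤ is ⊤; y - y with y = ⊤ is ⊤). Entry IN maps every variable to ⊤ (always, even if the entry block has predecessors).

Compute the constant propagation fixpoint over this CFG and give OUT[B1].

Converged values:
  B0:  IN=(all ⊤)  OUT={c:-4, f:0; rest ⊤}
  B1:  IN={c:-4, f:0; rest ⊤}  OUT={b:4, c:-4, d:0, f:0; rest ⊤}
  B2:  IN={b:4, c:-4, d:0, f:0; rest ⊤}  OUT={b:4, c:3, d:0, e:-4, f:0; rest ⊤}
  B3:  IN={b:4, c:3, d:0, e:-4, f:0; rest ⊤}  OUT={a:-1, b:4, c:3, d:0, e:-4, f:0; rest ⊤}
  B4:  IN={a:-1, b:4, c:3, d:0, e:-4, f:0; rest ⊤}  OUT={a:-1, b:4, c:4, d:0, e:-4, f:0; rest ⊤}
  B5:  IN={a:-1, b:4, d:0, e:-4, f:0; rest ⊤}  OUT={a:-1, b:4, d:0, e:-4, f:0; rest ⊤}

Merge at B1: IN[B1] = OUT[B0] = {a: ⊤, b: ⊤, c: -4, d: ⊤, e: ⊤, f: 0}
Applying B1's transfer function to that IN value gives OUT[B1] (row B1 above).

Answer: {a: ⊤, b: 4, c: -4, d: 0, e: ⊤, f: 0}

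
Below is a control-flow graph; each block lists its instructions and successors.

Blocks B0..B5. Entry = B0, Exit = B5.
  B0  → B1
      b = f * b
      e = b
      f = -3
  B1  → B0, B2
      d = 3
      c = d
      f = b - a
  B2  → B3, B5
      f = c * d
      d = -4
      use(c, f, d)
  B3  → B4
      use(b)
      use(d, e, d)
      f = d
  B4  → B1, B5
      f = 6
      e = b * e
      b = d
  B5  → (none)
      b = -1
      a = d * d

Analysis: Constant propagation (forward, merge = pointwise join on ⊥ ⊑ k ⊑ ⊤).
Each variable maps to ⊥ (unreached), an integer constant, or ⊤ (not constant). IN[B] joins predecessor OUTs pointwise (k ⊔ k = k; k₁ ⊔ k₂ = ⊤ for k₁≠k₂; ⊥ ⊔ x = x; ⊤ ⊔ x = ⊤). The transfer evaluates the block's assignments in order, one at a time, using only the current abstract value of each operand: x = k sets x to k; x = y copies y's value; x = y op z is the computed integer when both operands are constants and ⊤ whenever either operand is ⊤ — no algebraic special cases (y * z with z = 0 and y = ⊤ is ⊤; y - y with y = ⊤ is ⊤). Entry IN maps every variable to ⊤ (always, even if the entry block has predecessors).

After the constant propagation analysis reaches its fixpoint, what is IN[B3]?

Answer: {a: ⊤, b: ⊤, c: 3, d: -4, e: ⊤, f: 9}

Derivation:
Converged values:
  B0:   IN=(all ⊤)   OUT={f:-3; rest ⊤}
  B1:   IN=(all ⊤)   OUT={c:3, d:3; rest ⊤}
  B2:   IN={c:3, d:3; rest ⊤}   OUT={c:3, d:-4, f:9; rest ⊤}
  B3:   IN={c:3, d:-4, f:9; rest ⊤}   OUT={c:3, d:-4, f:-4; rest ⊤}
  B4:   IN={c:3, d:-4, f:-4; rest ⊤}   OUT={b:-4, c:3, d:-4, f:6; rest ⊤}
  B5:   IN={c:3, d:-4; rest ⊤}   OUT={a:16, b:-1, c:3, d:-4; rest ⊤}

Merge at B3: IN[B3] = OUT[B2] = {a: ⊤, b: ⊤, c: 3, d: -4, e: ⊤, f: 9}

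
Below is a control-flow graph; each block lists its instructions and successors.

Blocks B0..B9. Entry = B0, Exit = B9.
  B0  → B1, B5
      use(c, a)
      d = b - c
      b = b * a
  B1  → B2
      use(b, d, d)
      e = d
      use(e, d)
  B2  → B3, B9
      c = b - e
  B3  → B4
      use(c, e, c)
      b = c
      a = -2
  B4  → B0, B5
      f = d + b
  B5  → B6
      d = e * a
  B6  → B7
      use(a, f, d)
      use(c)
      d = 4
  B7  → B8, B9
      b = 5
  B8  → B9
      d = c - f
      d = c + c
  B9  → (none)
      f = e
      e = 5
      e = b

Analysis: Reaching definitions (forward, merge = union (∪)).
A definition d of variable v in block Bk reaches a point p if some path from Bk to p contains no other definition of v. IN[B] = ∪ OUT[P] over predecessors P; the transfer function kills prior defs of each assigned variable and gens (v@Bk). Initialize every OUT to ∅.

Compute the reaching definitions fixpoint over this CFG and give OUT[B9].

Converged values:
  B0:   IN={a@B3, b@B3, c@B2, d@B0, e@B1, f@B4}   OUT={a@B3, b@B0, c@B2, d@B0, e@B1, f@B4}
  B1:   IN={a@B3, b@B0, c@B2, d@B0, e@B1, f@B4}   OUT={a@B3, b@B0, c@B2, d@B0, e@B1, f@B4}
  B2:   IN={a@B3, b@B0, c@B2, d@B0, e@B1, f@B4}   OUT={a@B3, b@B0, c@B2, d@B0, e@B1, f@B4}
  B3:   IN={a@B3, b@B0, c@B2, d@B0, e@B1, f@B4}   OUT={a@B3, b@B3, c@B2, d@B0, e@B1, f@B4}
  B4:   IN={a@B3, b@B3, c@B2, d@B0, e@B1, f@B4}   OUT={a@B3, b@B3, c@B2, d@B0, e@B1, f@B4}
  B5:   IN={a@B3, b@B0, b@B3, c@B2, d@B0, e@B1, f@B4}   OUT={a@B3, b@B0, b@B3, c@B2, d@B5, e@B1, f@B4}
  B6:   IN={a@B3, b@B0, b@B3, c@B2, d@B5, e@B1, f@B4}   OUT={a@B3, b@B0, b@B3, c@B2, d@B6, e@B1, f@B4}
  B7:   IN={a@B3, b@B0, b@B3, c@B2, d@B6, e@B1, f@B4}   OUT={a@B3, b@B7, c@B2, d@B6, e@B1, f@B4}
  B8:   IN={a@B3, b@B7, c@B2, d@B6, e@B1, f@B4}   OUT={a@B3, b@B7, c@B2, d@B8, e@B1, f@B4}
  B9:   IN={a@B3, b@B0, b@B7, c@B2, d@B0, d@B6, d@B8, e@B1, f@B4}   OUT={a@B3, b@B0, b@B7, c@B2, d@B0, d@B6, d@B8, e@B9, f@B9}

Merge at B9: IN[B9] = OUT[B2] ⊔ OUT[B7] ⊔ OUT[B8] = {a@B3, b@B0, b@B7, c@B2, d@B0, d@B6, d@B8, e@B1, f@B4}
Applying B9's transfer function to that IN value gives OUT[B9] (row B9 above).

Answer: {a@B3, b@B0, b@B7, c@B2, d@B0, d@B6, d@B8, e@B9, f@B9}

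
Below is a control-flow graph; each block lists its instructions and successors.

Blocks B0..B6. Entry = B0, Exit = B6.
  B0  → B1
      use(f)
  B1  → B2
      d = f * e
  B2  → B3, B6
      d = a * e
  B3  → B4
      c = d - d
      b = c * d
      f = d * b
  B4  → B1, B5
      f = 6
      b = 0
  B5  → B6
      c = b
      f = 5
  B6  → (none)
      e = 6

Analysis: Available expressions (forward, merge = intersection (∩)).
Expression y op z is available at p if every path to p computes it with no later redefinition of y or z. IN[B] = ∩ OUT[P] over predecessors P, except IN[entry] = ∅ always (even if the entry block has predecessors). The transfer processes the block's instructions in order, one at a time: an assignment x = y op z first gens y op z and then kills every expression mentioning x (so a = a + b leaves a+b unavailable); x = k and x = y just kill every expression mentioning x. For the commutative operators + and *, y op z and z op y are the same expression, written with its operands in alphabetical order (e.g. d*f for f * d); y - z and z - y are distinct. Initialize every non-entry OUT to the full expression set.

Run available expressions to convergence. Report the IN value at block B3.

Answer: {a*e, e*f}

Derivation:
Per-block solution:
  B0:   IN={}   OUT={}
  B1:   IN={}   OUT={e*f}
  B2:   IN={e*f}   OUT={a*e, e*f}
  B3:   IN={a*e, e*f}   OUT={a*e, b*d, c*d, d-d}
  B4:   IN={a*e, b*d, c*d, d-d}   OUT={a*e, c*d, d-d}
  B5:   IN={a*e, c*d, d-d}   OUT={a*e, d-d}
  B6:   IN={a*e}   OUT={}

Merge at B3: IN[B3] = OUT[B2] = {a*e, e*f}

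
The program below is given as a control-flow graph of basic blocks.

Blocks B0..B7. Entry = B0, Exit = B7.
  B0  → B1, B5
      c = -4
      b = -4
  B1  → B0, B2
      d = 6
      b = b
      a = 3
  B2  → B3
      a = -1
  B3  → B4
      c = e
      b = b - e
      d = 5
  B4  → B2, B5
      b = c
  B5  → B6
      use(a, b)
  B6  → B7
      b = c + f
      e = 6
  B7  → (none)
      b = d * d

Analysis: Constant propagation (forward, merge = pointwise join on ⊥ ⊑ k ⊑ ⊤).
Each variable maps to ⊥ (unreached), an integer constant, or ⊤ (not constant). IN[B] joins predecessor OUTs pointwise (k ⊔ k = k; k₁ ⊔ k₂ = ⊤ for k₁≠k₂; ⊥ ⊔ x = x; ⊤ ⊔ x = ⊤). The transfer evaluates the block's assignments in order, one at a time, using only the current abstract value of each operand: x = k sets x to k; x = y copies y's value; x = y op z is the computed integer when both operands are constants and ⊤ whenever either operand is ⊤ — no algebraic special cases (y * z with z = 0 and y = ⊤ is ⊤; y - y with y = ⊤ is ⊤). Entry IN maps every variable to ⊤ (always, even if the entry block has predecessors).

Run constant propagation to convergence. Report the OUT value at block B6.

Answer: {a: ⊤, b: ⊤, c: ⊤, d: ⊤, e: 6, f: ⊤}

Working:
Per-block solution:
  B0:   IN=(all ⊤)   OUT={b:-4, c:-4; rest ⊤}
  B1:   IN={b:-4, c:-4; rest ⊤}   OUT={a:3, b:-4, c:-4, d:6; rest ⊤}
  B2:   IN=(all ⊤)   OUT={a:-1; rest ⊤}
  B3:   IN={a:-1; rest ⊤}   OUT={a:-1, d:5; rest ⊤}
  B4:   IN={a:-1, d:5; rest ⊤}   OUT={a:-1, d:5; rest ⊤}
  B5:   IN=(all ⊤)   OUT=(all ⊤)
  B6:   IN=(all ⊤)   OUT={e:6; rest ⊤}
  B7:   IN={e:6; rest ⊤}   OUT={e:6; rest ⊤}

Merge at B6: IN[B6] = OUT[B5] = {a: ⊤, b: ⊤, c: ⊤, d: ⊤, e: ⊤, f: ⊤}
Applying B6's transfer function to that IN value gives OUT[B6] (row B6 above).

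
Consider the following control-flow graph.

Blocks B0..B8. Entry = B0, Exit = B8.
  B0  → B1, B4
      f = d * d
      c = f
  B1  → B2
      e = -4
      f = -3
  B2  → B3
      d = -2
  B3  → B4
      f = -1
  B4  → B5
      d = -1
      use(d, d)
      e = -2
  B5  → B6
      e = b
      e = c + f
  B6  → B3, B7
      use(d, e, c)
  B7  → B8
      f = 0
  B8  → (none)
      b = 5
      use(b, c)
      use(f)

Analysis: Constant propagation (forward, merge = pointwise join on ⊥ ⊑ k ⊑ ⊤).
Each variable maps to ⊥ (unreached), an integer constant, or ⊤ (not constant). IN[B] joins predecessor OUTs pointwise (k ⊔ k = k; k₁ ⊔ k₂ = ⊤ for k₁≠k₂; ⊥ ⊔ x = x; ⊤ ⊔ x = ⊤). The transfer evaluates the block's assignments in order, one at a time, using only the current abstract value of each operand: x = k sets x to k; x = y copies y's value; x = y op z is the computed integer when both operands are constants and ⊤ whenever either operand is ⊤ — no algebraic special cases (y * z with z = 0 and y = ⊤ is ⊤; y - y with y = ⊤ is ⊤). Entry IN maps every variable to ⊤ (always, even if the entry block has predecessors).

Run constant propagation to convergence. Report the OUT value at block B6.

Answer: {a: ⊤, b: ⊤, c: ⊤, d: -1, e: ⊤, f: ⊤}

Working:
Fixpoint table:
  B0: | IN=(all ⊤) | OUT=(all ⊤)
  B1: | IN=(all ⊤) | OUT={e:-4, f:-3; rest ⊤}
  B2: | IN={e:-4, f:-3; rest ⊤} | OUT={d:-2, e:-4, f:-3; rest ⊤}
  B3: | IN=(all ⊤) | OUT={f:-1; rest ⊤}
  B4: | IN=(all ⊤) | OUT={d:-1, e:-2; rest ⊤}
  B5: | IN={d:-1, e:-2; rest ⊤} | OUT={d:-1; rest ⊤}
  B6: | IN={d:-1; rest ⊤} | OUT={d:-1; rest ⊤}
  B7: | IN={d:-1; rest ⊤} | OUT={d:-1, f:0; rest ⊤}
  B8: | IN={d:-1, f:0; rest ⊤} | OUT={b:5, d:-1, f:0; rest ⊤}

Merge at B6: IN[B6] = OUT[B5] = {a: ⊤, b: ⊤, c: ⊤, d: -1, e: ⊤, f: ⊤}
Applying B6's transfer function to that IN value gives OUT[B6] (row B6 above).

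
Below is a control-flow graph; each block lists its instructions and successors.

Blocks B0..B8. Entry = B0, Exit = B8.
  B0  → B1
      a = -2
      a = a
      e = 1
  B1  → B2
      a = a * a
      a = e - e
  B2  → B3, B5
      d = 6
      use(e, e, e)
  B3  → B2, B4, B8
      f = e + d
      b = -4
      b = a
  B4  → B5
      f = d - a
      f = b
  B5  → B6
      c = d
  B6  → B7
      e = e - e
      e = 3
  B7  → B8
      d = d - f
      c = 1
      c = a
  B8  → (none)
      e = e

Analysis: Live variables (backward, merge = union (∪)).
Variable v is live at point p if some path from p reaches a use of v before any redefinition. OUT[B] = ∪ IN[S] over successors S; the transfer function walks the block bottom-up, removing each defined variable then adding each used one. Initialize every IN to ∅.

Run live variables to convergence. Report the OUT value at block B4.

Answer: {a, d, e, f}

Derivation:
Per-block solution:
  B0: | IN={f} | OUT={a, e, f}
  B1: | IN={a, e, f} | OUT={a, e, f}
  B2: | IN={a, e, f} | OUT={a, d, e, f}
  B3: | IN={a, d, e} | OUT={a, b, d, e, f}
  B4: | IN={a, b, d, e} | OUT={a, d, e, f}
  B5: | IN={a, d, e, f} | OUT={a, d, e, f}
  B6: | IN={a, d, e, f} | OUT={a, d, e, f}
  B7: | IN={a, d, e, f} | OUT={e}
  B8: | IN={e} | OUT={}

Merge at B4: OUT[B4] = IN[B5] = {a, d, e, f}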